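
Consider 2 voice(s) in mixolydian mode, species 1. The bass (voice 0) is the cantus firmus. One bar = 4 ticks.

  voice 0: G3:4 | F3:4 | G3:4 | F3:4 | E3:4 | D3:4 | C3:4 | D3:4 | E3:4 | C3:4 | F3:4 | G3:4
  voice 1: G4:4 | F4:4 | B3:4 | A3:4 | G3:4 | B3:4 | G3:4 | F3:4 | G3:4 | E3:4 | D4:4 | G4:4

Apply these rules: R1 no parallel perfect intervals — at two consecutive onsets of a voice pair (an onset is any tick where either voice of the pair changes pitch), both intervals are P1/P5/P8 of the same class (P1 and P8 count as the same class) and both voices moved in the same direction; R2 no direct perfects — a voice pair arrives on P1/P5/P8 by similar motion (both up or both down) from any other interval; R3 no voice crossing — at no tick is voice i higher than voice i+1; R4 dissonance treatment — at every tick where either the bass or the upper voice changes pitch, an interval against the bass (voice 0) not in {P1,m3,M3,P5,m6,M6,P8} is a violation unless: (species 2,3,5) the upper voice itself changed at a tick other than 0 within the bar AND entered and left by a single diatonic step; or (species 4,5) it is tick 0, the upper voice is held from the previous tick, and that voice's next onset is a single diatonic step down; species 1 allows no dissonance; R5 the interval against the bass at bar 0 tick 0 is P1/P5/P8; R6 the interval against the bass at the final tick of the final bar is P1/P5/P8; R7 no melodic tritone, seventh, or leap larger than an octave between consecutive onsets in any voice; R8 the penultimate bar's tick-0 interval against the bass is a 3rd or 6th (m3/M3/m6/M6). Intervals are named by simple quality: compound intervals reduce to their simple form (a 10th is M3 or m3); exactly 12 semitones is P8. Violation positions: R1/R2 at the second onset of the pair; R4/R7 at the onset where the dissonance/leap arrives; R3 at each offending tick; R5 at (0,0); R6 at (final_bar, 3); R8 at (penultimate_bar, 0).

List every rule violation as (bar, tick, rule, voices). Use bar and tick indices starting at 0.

(1, 0, R1, (0, 1))
(2, 0, R7, (1,))
(6, 0, R2, (0, 1))
(10, 0, R7, (1,))
(11, 0, R2, (0, 1))

bar 0: v0=G3 v1=G4 downbeat P8
bar 1: v0=F3 v1=F4 downbeat P8
bar 2: v0=G3 v1=B3 downbeat M3
bar 3: v0=F3 v1=A3 downbeat M3
bar 4: v0=E3 v1=G3 downbeat m3
bar 5: v0=D3 v1=B3 downbeat M6
bar 6: v0=C3 v1=G3 downbeat P5
bar 7: v0=D3 v1=F3 downbeat m3
bar 8: v0=E3 v1=G3 downbeat m3
bar 9: v0=C3 v1=E3 downbeat M3
bar 10: v0=F3 v1=D4 downbeat M6
bar 11: v0=G3 v1=G4 downbeat P8
  -> R1 @ bar 1 tick 0 v(0, 1): G3/G4 P8 -> F3/F4 P8 similar
  -> R7 @ bar 2 tick 0 v(1,): F4->B3 leap 6st
  -> R2 @ bar 6 tick 0 v(0, 1): D3/B3 M6 -> C3/G3 P5 similar
  -> R7 @ bar 10 tick 0 v(1,): E3->D4 leap 10st
  -> R2 @ bar 11 tick 0 v(0, 1): F3/D4 M6 -> G3/G4 P8 similar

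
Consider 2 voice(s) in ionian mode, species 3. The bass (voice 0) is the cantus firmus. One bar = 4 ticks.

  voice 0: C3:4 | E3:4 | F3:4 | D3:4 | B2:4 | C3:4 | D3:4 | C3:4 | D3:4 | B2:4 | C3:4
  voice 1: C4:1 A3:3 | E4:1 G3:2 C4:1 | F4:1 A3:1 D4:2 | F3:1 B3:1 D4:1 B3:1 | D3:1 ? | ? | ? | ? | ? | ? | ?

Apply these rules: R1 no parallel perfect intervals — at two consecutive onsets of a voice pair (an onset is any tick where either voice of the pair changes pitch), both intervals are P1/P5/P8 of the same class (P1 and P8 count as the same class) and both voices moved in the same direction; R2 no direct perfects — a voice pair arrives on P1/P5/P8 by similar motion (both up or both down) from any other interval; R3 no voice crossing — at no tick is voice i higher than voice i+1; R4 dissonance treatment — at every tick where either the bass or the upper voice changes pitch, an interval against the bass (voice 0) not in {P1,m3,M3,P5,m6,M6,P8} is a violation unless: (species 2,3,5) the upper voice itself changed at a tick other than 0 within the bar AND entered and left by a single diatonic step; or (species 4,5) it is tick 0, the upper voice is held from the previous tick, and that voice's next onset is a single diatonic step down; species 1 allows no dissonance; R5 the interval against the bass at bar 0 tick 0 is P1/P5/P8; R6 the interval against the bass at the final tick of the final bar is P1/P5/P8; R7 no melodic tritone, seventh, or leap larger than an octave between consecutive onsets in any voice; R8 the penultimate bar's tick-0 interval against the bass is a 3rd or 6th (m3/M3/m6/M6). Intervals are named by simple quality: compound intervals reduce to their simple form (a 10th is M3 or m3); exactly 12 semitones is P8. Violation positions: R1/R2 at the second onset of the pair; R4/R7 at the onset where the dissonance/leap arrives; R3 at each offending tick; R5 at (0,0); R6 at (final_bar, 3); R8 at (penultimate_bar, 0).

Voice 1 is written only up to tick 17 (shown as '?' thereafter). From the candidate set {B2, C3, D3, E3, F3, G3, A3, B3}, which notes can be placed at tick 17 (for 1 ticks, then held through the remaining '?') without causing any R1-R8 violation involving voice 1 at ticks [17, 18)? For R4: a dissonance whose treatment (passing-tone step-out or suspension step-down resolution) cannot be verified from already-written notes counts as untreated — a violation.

B2: legal
C3: violates R4
D3: legal
E3: violates R4
F3: violates R4
G3: legal
A3: violates R4
B3: legal

{B2, B3, D3, G3}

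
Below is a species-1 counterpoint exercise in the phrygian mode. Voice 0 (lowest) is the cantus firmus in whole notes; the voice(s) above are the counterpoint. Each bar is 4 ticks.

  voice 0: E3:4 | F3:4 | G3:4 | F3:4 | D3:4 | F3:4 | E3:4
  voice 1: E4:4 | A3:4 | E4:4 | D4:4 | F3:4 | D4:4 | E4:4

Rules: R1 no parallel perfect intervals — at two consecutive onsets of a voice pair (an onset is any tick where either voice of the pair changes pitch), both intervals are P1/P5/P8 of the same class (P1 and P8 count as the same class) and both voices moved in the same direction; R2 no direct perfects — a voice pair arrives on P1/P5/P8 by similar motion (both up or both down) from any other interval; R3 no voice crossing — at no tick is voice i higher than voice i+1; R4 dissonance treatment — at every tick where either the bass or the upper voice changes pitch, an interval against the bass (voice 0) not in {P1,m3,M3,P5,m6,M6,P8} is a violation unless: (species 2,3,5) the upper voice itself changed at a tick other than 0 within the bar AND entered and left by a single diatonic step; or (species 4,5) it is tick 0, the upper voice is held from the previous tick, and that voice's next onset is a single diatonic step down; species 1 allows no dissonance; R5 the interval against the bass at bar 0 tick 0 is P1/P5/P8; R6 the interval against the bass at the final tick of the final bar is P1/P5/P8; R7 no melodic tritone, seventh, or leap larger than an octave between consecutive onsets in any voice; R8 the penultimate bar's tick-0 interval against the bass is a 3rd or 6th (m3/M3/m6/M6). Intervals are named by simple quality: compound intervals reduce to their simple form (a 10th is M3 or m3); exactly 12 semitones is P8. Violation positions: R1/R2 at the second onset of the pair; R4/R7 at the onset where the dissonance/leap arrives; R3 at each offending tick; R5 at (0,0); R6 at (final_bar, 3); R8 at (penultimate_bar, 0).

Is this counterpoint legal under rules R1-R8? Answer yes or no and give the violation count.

Yes (0 violations)

bar 0: v0=E3 v1=E4 (P8)
bar 1: v0=F3 v1=A3 (M3)
bar 2: v0=G3 v1=E4 (M6)
bar 3: v0=F3 v1=D4 (M6)
bar 4: v0=D3 v1=F3 (m3)
bar 5: v0=F3 v1=D4 (M6)
bar 6: v0=E3 v1=E4 (P8)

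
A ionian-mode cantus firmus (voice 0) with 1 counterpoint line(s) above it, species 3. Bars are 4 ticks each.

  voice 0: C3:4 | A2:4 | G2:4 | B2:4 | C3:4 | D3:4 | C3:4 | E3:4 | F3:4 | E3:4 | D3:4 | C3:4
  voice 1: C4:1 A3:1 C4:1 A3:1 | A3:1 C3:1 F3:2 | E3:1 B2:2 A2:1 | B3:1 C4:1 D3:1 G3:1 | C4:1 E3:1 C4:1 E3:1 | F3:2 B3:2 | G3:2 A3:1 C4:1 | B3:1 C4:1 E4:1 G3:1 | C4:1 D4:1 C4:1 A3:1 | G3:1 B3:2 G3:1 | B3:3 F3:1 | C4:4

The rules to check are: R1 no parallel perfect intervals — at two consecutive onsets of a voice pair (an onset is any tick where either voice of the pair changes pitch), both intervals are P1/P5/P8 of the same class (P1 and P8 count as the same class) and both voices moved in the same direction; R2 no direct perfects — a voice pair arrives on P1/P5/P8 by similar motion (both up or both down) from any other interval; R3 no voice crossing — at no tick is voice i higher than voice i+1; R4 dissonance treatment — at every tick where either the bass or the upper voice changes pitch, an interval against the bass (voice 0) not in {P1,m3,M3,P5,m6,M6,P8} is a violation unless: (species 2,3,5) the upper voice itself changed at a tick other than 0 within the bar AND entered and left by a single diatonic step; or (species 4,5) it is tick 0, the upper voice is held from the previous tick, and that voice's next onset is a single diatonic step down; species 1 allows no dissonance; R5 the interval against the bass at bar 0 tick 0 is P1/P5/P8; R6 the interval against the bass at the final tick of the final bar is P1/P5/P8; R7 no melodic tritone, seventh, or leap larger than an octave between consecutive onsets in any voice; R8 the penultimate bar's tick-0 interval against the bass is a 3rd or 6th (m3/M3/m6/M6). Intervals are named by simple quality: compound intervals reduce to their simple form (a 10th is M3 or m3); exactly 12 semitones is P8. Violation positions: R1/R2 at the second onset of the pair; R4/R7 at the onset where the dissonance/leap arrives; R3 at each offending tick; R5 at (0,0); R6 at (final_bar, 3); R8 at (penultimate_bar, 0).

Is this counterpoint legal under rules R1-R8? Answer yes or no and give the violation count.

No (10 violations)

bar 0: v0=C3 v1=C4 (P8)
bar 1: v0=A2 v1=A3 (P8)
bar 2: v0=G2 v1=E3 (M6)
bar 3: v0=B2 v1=B3 (P8)
bar 4: v0=C3 v1=C4 (P8)
bar 5: v0=D3 v1=F3 (m3)
bar 6: v0=C3 v1=G3 (P5)
bar 7: v0=E3 v1=B3 (P5)
bar 8: v0=F3 v1=C4 (P5)
bar 9: v0=E3 v1=G3 (m3)
bar 10: v0=D3 v1=B3 (M6)
bar 11: v0=C3 v1=C4 (P8)
  R4 @ bar2.3: G2/A2 M2 untreated
  R2 @ bar3.0: G2/A2 M2 -> B2/B3 P8 similar
  R7 @ bar3.0: A2->B3 leap 14st
  R4 @ bar3.1: B2/C4 m2 untreated
  R7 @ bar3.2: C4->D3 leap 10st
  R2 @ bar4.0: B2/G3 m6 -> C3/C4 P8 similar
  R7 @ bar5.2: F3->B3 leap 6st
  R2 @ bar6.0: D3/B3 M6 -> C3/G3 P5 similar
  R2 @ bar8.0: E3/G3 m3 -> F3/C4 P5 similar
  R7 @ bar10.3: B3->F3 leap 6st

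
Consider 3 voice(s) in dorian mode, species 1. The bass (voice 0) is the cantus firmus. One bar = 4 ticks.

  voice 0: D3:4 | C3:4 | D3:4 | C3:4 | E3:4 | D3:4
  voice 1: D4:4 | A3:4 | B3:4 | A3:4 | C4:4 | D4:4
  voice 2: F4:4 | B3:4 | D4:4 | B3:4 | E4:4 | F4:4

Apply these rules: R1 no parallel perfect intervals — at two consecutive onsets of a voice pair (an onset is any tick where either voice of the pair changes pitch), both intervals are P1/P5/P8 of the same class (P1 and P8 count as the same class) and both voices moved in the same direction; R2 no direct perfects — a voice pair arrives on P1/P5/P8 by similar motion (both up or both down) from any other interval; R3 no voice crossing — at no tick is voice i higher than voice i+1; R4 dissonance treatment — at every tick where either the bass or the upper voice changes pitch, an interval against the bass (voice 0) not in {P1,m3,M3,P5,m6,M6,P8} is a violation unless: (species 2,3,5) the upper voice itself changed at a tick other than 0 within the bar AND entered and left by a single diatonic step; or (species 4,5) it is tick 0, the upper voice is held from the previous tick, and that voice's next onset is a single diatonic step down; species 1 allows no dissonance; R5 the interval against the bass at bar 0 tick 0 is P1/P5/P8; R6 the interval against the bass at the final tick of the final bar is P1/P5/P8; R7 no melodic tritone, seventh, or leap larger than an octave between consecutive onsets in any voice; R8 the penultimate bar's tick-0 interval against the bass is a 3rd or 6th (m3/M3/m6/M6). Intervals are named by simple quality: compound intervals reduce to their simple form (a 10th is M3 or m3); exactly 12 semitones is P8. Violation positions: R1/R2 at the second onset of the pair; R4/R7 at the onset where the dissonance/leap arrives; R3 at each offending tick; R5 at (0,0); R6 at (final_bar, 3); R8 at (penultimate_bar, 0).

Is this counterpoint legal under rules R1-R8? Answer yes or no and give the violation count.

bar 0: v0=D3 v1=D4 v2=F4 (m3)
bar 1: v0=C3 v1=A3 v2=B3 (M7)
bar 2: v0=D3 v1=B3 v2=D4 (P8)
bar 3: v0=C3 v1=A3 v2=B3 (M7)
bar 4: v0=E3 v1=C4 v2=E4 (P8)
bar 5: v0=D3 v1=D4 v2=F4 (m3)
  R5 @ bar0.0: opens on m3
  R4 @ bar1.0: C3/B3 M7 untreated
  R7 @ bar1.0: F4->B3 leap 6st
  R2 @ bar2.0: C3/B3 M7 -> D3/D4 P8 similar
  R4 @ bar3.0: C3/B3 M7 untreated
  R2 @ bar4.0: C3/B3 M7 -> E3/E4 P8 similar
  R8 @ bar4.0: penult P8 not 3rd/6th
  R6 @ bar5.3: closes on m3

No (8 violations)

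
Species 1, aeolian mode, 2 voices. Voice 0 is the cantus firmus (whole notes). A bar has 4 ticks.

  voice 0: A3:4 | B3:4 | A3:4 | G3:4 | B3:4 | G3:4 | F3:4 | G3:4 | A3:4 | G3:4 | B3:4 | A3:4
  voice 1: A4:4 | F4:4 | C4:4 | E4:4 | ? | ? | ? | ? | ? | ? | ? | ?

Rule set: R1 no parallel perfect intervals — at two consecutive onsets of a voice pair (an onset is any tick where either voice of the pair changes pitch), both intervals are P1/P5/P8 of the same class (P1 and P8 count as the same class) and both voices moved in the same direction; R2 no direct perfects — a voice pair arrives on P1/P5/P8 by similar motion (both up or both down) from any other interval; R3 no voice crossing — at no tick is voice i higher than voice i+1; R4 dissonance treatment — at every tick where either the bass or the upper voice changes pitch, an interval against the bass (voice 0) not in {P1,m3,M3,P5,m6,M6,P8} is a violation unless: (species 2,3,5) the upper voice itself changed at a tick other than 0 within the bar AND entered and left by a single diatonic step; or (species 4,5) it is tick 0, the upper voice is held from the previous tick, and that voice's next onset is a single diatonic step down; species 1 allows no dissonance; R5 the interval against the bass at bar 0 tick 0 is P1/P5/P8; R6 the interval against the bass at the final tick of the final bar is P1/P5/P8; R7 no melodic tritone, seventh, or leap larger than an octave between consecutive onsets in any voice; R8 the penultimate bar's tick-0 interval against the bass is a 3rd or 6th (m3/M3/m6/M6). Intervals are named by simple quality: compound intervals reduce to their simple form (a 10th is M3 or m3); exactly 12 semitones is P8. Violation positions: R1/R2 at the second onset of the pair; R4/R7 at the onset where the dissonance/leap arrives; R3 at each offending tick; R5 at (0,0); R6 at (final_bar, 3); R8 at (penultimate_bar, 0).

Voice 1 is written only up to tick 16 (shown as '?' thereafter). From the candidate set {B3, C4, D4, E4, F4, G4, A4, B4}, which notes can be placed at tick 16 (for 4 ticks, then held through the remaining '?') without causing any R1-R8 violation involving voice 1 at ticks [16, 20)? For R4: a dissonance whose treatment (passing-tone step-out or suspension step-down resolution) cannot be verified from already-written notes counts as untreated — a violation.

B3: legal
C4: violates R4
D4: legal
E4: violates R4
F4: violates R4
G4: legal
A4: violates R4
B4: violates R2

{B3, D4, G4}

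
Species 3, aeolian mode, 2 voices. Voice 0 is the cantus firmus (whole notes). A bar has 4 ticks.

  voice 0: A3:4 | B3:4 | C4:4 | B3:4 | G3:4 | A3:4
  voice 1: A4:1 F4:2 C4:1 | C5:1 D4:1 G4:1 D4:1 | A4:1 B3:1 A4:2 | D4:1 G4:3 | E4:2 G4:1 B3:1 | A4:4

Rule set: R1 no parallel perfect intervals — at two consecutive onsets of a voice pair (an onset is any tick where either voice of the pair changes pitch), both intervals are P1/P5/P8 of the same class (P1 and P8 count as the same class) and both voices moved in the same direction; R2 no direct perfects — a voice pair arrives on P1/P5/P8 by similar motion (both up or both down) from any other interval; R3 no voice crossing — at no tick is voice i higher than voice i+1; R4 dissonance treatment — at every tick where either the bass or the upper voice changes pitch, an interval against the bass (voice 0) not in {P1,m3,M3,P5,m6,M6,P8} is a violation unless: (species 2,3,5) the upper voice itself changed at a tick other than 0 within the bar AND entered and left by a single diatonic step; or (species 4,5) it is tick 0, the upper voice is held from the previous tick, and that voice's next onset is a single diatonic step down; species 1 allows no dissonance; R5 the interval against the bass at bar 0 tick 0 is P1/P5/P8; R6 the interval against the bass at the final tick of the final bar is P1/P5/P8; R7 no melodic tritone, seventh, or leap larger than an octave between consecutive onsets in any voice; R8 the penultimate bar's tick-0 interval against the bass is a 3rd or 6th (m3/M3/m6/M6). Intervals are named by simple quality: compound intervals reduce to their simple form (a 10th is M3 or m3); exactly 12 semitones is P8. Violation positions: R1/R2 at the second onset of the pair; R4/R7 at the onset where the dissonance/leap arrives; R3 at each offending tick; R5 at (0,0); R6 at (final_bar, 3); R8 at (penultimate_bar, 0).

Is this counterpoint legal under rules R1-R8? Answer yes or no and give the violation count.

No (8 violations)

bar 0: v0=A3 v1=A4 (P8)
bar 1: v0=B3 v1=C5 (m2)
bar 2: v0=C4 v1=A4 (M6)
bar 3: v0=B3 v1=D4 (m3)
bar 4: v0=G3 v1=E4 (M6)
bar 5: v0=A3 v1=A4 (P8)
  R4 @ bar1.0: B3/C5 m2 untreated
  R7 @ bar1.1: C5->D4 leap 10st
  R3 @ bar2.1: C4 above B3
  R4 @ bar2.1: C4/B3 m2 untreated
  R7 @ bar2.1: A4->B3 leap 10st
  R7 @ bar2.2: B3->A4 leap 10st
  R2 @ bar5.0: G3/B3 M3 -> A3/A4 P8 similar
  R7 @ bar5.0: B3->A4 leap 10st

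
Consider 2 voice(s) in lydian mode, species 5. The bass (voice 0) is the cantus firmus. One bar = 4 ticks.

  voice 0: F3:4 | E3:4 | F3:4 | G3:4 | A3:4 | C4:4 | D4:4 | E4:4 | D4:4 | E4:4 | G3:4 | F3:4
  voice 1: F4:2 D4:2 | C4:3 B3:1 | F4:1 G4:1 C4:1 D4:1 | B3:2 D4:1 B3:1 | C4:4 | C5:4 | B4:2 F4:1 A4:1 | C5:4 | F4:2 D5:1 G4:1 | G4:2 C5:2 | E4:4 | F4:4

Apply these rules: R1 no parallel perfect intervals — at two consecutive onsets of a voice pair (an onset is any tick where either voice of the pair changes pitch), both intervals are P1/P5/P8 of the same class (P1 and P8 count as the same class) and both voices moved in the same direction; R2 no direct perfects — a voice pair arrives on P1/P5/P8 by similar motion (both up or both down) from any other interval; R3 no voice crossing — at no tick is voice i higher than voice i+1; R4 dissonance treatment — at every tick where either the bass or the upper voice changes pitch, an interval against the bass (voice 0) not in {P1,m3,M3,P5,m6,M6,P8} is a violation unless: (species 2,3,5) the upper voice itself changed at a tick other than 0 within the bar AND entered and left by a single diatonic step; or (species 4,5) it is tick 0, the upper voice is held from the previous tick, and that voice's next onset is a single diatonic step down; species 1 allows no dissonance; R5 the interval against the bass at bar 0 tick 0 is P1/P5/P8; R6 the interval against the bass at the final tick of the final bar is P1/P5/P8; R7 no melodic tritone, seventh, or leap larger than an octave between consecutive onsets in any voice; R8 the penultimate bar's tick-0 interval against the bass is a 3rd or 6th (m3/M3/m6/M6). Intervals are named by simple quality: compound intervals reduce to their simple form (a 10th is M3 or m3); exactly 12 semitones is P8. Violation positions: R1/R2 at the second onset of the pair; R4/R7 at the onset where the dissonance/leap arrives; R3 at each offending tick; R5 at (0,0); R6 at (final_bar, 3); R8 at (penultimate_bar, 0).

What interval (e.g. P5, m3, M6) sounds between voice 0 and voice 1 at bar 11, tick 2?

voice 0=F3 voice 1=F4 -> P8

P8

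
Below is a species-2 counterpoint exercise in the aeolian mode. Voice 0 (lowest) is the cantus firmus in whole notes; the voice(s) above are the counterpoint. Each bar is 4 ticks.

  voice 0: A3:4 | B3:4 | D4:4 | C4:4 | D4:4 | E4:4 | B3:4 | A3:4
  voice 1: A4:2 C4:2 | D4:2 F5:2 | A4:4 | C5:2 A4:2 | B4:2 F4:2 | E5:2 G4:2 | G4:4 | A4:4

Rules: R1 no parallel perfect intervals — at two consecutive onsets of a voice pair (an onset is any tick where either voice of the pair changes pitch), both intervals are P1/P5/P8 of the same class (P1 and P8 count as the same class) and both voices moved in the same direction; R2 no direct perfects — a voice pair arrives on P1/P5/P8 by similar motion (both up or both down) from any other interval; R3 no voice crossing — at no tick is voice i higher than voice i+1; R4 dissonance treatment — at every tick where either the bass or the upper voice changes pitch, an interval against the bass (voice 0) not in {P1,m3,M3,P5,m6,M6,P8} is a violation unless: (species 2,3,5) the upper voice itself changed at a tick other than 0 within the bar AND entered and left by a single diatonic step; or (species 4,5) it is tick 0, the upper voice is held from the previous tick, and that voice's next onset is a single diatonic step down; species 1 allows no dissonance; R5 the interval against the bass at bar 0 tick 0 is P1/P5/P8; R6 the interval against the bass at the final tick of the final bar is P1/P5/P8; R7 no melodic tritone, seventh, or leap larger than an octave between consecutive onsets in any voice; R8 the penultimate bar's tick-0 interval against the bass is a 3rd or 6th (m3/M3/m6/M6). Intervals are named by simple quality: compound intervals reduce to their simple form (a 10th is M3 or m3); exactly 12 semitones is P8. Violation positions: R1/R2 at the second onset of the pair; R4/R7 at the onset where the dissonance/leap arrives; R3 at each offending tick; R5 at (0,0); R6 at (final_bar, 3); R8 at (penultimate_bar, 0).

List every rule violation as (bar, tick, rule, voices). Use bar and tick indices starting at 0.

(1, 2, R4, (0, 1))
(1, 2, R7, (1,))
(4, 2, R7, (1,))
(5, 0, R2, (0, 1))
(5, 0, R7, (1,))

bar 0: v0=A3 v1=A4 downbeat P8
bar 1: v0=B3 v1=D4 downbeat m3
bar 2: v0=D4 v1=A4 downbeat P5
bar 3: v0=C4 v1=C5 downbeat P8
bar 4: v0=D4 v1=B4 downbeat M6
bar 5: v0=E4 v1=E5 downbeat P8
bar 6: v0=B3 v1=G4 downbeat m6
bar 7: v0=A3 v1=A4 downbeat P8
  -> R4 @ bar 1 tick 2 v(0, 1): B3/F5 TT untreated
  -> R7 @ bar 1 tick 2 v(1,): D4->F5 leap 15st
  -> R7 @ bar 4 tick 2 v(1,): B4->F4 leap 6st
  -> R2 @ bar 5 tick 0 v(0, 1): D4/F4 m3 -> E4/E5 P8 similar
  -> R7 @ bar 5 tick 0 v(1,): F4->E5 leap 11st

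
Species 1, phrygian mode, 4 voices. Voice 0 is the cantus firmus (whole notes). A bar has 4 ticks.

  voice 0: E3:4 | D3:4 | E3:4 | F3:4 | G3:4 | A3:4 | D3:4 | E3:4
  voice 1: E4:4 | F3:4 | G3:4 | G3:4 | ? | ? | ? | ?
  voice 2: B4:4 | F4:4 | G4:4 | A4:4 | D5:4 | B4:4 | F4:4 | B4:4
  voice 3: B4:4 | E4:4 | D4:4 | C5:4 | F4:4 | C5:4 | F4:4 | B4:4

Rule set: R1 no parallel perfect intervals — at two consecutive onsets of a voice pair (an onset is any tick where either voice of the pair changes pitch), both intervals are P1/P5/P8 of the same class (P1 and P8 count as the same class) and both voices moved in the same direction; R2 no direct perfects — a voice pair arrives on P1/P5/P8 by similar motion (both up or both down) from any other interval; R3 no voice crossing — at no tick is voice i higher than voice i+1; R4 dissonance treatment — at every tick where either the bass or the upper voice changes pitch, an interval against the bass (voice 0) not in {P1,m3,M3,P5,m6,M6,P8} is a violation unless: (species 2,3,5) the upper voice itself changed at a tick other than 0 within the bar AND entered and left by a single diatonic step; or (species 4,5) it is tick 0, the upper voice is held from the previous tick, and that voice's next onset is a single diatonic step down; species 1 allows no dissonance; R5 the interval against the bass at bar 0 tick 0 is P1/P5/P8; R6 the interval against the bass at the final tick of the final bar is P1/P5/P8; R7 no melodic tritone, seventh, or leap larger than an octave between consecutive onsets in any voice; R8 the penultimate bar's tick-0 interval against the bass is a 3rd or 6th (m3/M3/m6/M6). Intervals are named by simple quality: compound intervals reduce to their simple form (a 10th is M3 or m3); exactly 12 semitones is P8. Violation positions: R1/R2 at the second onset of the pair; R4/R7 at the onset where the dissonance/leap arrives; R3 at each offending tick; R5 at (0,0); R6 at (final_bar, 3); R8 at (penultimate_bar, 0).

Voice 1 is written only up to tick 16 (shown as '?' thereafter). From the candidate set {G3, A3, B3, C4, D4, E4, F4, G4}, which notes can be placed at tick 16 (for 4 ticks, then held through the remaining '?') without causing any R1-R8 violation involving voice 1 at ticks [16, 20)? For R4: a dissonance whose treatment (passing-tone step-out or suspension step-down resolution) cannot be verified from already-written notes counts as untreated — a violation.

{B3, E4, G3}

G3: legal
A3: violates R4
B3: legal
C4: violates R4
D4: violates R2
E4: legal
F4: violates R4,R7
G4: violates R2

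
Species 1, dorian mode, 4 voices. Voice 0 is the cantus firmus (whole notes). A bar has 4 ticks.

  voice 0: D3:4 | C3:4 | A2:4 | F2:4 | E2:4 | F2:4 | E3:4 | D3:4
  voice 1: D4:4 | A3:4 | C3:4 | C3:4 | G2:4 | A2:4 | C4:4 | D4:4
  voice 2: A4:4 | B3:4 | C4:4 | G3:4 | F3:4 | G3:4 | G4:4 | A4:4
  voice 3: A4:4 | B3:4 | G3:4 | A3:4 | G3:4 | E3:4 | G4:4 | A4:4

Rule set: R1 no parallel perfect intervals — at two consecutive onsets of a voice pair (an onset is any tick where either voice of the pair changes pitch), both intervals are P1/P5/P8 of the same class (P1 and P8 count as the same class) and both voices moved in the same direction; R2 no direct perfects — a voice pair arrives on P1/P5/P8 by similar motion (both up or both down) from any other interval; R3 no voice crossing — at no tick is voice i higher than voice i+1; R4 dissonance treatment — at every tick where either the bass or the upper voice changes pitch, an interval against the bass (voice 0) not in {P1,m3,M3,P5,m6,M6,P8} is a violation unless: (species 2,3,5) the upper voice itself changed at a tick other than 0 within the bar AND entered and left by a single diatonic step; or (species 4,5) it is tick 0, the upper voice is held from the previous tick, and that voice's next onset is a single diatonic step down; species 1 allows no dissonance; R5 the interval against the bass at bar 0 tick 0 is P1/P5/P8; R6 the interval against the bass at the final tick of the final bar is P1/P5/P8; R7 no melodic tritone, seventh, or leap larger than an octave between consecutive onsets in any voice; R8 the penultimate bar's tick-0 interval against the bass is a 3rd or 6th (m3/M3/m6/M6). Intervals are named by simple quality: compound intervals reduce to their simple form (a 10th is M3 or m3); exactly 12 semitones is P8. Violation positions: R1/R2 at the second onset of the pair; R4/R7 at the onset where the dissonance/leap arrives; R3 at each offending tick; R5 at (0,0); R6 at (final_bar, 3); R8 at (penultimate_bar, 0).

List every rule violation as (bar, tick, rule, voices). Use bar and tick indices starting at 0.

bar 0: v0=D3 v1=D4 v2=A4 v3=A4 downbeat P5
bar 1: v0=C3 v1=A3 v2=B3 v3=B3 downbeat M7
bar 2: v0=A2 v1=C3 v2=C4 v3=G3 downbeat m7
bar 3: v0=F2 v1=C3 v2=G3 v3=A3 downbeat M3
bar 4: v0=E2 v1=G2 v2=F3 v3=G3 downbeat m3
bar 5: v0=F2 v1=A2 v2=G3 v3=E3 downbeat M7
bar 6: v0=E3 v1=C4 v2=G4 v3=G4 downbeat m3
bar 7: v0=D3 v1=D4 v2=A4 v3=A4 downbeat P5
  -> R1 @ bar 1 tick 0 v(2, 3): A4/A4 P1 -> B3/B3 P1 similar
  -> R4 @ bar 1 tick 0 v(0, 2): C3/B3 M7 untreated
  -> R4 @ bar 1 tick 0 v(0, 3): C3/B3 M7 untreated
  -> R7 @ bar 1 tick 0 v(2,): A4->B3 leap 10st
  -> R7 @ bar 1 tick 0 v(3,): A4->B3 leap 10st
  -> R2 @ bar 2 tick 0 v(1, 3): A3/B3 M2 -> C3/G3 P5 similar
  -> R3 @ bar 2 tick 0 v(2, 3): C4 above G3
  -> R4 @ bar 2 tick 0 v(0, 3): A2/G3 m7 untreated
  -> R3 @ bar 2 tick 1 v(2, 3): C4 above G3
  -> R3 @ bar 2 tick 2 v(2, 3): C4 above G3
  -> R3 @ bar 2 tick 3 v(2, 3): C4 above G3
  -> R4 @ bar 3 tick 0 v(0, 2): F2/G3 M2 untreated
  -> R2 @ bar 4 tick 0 v(1, 3): C3/A3 M6 -> G2/G3 P8 similar
  -> R4 @ bar 4 tick 0 v(0, 2): E2/F3 m2 untreated
  -> R3 @ bar 5 tick 0 v(2, 3): G3 above E3
  -> R4 @ bar 5 tick 0 v(0, 2): F2/G3 M2 untreated
  -> R4 @ bar 5 tick 0 v(0, 3): F2/E3 M7 untreated
  -> R3 @ bar 5 tick 1 v(2, 3): G3 above E3
  -> R3 @ bar 5 tick 2 v(2, 3): G3 above E3
  -> R3 @ bar 5 tick 3 v(2, 3): G3 above E3
  -> R1 @ bar 6 tick 0 v(1, 3): A2/E3 P5 -> C4/G4 P5 similar
  -> R2 @ bar 6 tick 0 v(1, 2): A2/G3 m7 -> C4/G4 P5 similar
  -> R2 @ bar 6 tick 0 v(2, 3): G3/E3 m3 -> G4/G4 P1 similar
  -> R7 @ bar 6 tick 0 v(0,): F2->E3 leap 11st
  -> R7 @ bar 6 tick 0 v(1,): A2->C4 leap 15st
  -> R7 @ bar 6 tick 0 v(3,): E3->G4 leap 15st
  -> R1 @ bar 7 tick 0 v(1, 2): C4/G4 P5 -> D4/A4 P5 similar
  -> R1 @ bar 7 tick 0 v(1, 3): C4/G4 P5 -> D4/A4 P5 similar
  -> R1 @ bar 7 tick 0 v(2, 3): G4/G4 P1 -> A4/A4 P1 similar

(1, 0, R1, (2, 3))
(1, 0, R4, (0, 2))
(1, 0, R4, (0, 3))
(1, 0, R7, (2,))
(1, 0, R7, (3,))
(2, 0, R2, (1, 3))
(2, 0, R3, (2, 3))
(2, 0, R4, (0, 3))
(2, 1, R3, (2, 3))
(2, 2, R3, (2, 3))
(2, 3, R3, (2, 3))
(3, 0, R4, (0, 2))
(4, 0, R2, (1, 3))
(4, 0, R4, (0, 2))
(5, 0, R3, (2, 3))
(5, 0, R4, (0, 2))
(5, 0, R4, (0, 3))
(5, 1, R3, (2, 3))
(5, 2, R3, (2, 3))
(5, 3, R3, (2, 3))
(6, 0, R1, (1, 3))
(6, 0, R2, (1, 2))
(6, 0, R2, (2, 3))
(6, 0, R7, (0,))
(6, 0, R7, (1,))
(6, 0, R7, (3,))
(7, 0, R1, (1, 2))
(7, 0, R1, (1, 3))
(7, 0, R1, (2, 3))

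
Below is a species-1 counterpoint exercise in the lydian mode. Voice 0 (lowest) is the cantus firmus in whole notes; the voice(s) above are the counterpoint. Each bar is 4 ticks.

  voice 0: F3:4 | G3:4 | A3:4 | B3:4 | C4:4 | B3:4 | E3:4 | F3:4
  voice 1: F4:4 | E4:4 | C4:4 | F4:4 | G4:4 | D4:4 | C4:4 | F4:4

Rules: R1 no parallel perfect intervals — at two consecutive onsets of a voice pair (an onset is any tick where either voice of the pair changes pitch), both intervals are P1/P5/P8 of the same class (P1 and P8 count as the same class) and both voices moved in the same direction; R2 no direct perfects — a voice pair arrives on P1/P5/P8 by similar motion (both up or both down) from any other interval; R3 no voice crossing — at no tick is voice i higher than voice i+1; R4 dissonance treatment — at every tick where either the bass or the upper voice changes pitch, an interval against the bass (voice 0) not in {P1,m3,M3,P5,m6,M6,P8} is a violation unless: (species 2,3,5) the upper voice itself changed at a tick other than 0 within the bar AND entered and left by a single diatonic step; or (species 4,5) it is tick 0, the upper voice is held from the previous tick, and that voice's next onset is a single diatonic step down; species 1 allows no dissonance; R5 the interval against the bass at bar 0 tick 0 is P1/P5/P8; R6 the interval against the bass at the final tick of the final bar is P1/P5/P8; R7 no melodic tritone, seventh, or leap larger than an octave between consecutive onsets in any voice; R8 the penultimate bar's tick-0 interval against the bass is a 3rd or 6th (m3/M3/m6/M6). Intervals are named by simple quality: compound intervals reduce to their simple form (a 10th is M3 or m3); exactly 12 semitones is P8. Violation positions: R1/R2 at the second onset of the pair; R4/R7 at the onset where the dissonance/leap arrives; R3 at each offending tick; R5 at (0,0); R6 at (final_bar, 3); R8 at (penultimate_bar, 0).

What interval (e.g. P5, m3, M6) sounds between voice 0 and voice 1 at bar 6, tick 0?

voice 0=E3 voice 1=C4 -> m6

m6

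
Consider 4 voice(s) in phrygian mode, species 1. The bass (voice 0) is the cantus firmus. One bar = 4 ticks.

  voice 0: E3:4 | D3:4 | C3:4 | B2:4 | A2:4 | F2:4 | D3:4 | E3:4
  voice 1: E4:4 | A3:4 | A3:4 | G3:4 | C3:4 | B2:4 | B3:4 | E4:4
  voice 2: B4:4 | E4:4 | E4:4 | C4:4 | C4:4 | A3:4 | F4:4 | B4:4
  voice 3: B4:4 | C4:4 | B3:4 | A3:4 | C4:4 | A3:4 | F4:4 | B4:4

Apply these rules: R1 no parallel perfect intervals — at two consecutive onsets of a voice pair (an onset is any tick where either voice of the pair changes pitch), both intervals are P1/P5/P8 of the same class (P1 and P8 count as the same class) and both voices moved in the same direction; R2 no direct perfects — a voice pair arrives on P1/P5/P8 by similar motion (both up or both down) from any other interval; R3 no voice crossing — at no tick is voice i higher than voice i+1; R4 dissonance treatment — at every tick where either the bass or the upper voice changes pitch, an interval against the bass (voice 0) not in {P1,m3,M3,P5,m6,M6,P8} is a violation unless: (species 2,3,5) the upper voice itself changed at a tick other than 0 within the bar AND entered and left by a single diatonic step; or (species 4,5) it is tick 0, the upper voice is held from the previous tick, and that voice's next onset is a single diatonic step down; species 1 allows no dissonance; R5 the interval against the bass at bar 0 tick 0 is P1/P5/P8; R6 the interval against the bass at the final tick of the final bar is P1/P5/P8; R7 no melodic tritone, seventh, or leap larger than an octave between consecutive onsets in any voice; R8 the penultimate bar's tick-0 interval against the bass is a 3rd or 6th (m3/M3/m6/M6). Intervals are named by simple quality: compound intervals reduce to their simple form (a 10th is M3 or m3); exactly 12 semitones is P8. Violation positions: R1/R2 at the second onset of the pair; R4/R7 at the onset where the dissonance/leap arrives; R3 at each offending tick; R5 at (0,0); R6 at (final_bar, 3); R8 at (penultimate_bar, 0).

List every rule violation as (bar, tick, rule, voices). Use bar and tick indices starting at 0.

bar 0: v0=E3 v1=E4 v2=B4 v3=B4 downbeat P5
bar 1: v0=D3 v1=A3 v2=E4 v3=C4 downbeat m7
bar 2: v0=C3 v1=A3 v2=E4 v3=B3 downbeat M7
bar 3: v0=B2 v1=G3 v2=C4 v3=A3 downbeat m7
bar 4: v0=A2 v1=C3 v2=C4 v3=C4 downbeat m3
bar 5: v0=F2 v1=B2 v2=A3 v3=A3 downbeat M3
bar 6: v0=D3 v1=B3 v2=F4 v3=F4 downbeat m3
bar 7: v0=E3 v1=E4 v2=B4 v3=B4 downbeat P5
  -> R1 @ bar 1 tick 0 v(1, 2): E4/B4 P5 -> A3/E4 P5 similar
  -> R2 @ bar 1 tick 0 v(0, 1): E3/E4 P8 -> D3/A3 P5 similar
  -> R3 @ bar 1 tick 0 v(2, 3): E4 above C4
  -> R4 @ bar 1 tick 0 v(0, 2): D3/E4 M2 untreated
  -> R4 @ bar 1 tick 0 v(0, 3): D3/C4 m7 untreated
  -> R7 @ bar 1 tick 0 v(3,): B4->C4 leap 11st
  -> R3 @ bar 1 tick 1 v(2, 3): E4 above C4
  -> R3 @ bar 1 tick 2 v(2, 3): E4 above C4
  -> R3 @ bar 1 tick 3 v(2, 3): E4 above C4
  -> R3 @ bar 2 tick 0 v(2, 3): E4 above B3
  -> R4 @ bar 2 tick 0 v(0, 3): C3/B3 M7 untreated
  -> R3 @ bar 2 tick 1 v(2, 3): E4 above B3
  -> R3 @ bar 2 tick 2 v(2, 3): E4 above B3
  -> R3 @ bar 2 tick 3 v(2, 3): E4 above B3
  -> R3 @ bar 3 tick 0 v(2, 3): C4 above A3
  -> R4 @ bar 3 tick 0 v(0, 2): B2/C4 m2 untreated
  -> R4 @ bar 3 tick 0 v(0, 3): B2/A3 m7 untreated
  -> R3 @ bar 3 tick 1 v(2, 3): C4 above A3
  -> R3 @ bar 3 tick 2 v(2, 3): C4 above A3
  -> R3 @ bar 3 tick 3 v(2, 3): C4 above A3
  -> R1 @ bar 5 tick 0 v(2, 3): C4/C4 P1 -> A3/A3 P1 similar
  -> R4 @ bar 5 tick 0 v(0, 1): F2/B2 TT untreated
  -> R1 @ bar 6 tick 0 v(2, 3): A3/A3 P1 -> F4/F4 P1 similar
  -> R1 @ bar 7 tick 0 v(2, 3): F4/F4 P1 -> B4/B4 P1 similar
  -> R2 @ bar 7 tick 0 v(0, 1): D3/B3 M6 -> E3/E4 P8 similar
  -> R2 @ bar 7 tick 0 v(0, 2): D3/F4 m3 -> E3/B4 P5 similar
  -> R2 @ bar 7 tick 0 v(0, 3): D3/F4 m3 -> E3/B4 P5 similar
  -> R2 @ bar 7 tick 0 v(1, 2): B3/F4 TT -> E4/B4 P5 similar
  -> R2 @ bar 7 tick 0 v(1, 3): B3/F4 TT -> E4/B4 P5 similar
  -> R7 @ bar 7 tick 0 v(2,): F4->B4 leap 6st
  -> R7 @ bar 7 tick 0 v(3,): F4->B4 leap 6st

(1, 0, R1, (1, 2))
(1, 0, R2, (0, 1))
(1, 0, R3, (2, 3))
(1, 0, R4, (0, 2))
(1, 0, R4, (0, 3))
(1, 0, R7, (3,))
(1, 1, R3, (2, 3))
(1, 2, R3, (2, 3))
(1, 3, R3, (2, 3))
(2, 0, R3, (2, 3))
(2, 0, R4, (0, 3))
(2, 1, R3, (2, 3))
(2, 2, R3, (2, 3))
(2, 3, R3, (2, 3))
(3, 0, R3, (2, 3))
(3, 0, R4, (0, 2))
(3, 0, R4, (0, 3))
(3, 1, R3, (2, 3))
(3, 2, R3, (2, 3))
(3, 3, R3, (2, 3))
(5, 0, R1, (2, 3))
(5, 0, R4, (0, 1))
(6, 0, R1, (2, 3))
(7, 0, R1, (2, 3))
(7, 0, R2, (0, 1))
(7, 0, R2, (0, 2))
(7, 0, R2, (0, 3))
(7, 0, R2, (1, 2))
(7, 0, R2, (1, 3))
(7, 0, R7, (2,))
(7, 0, R7, (3,))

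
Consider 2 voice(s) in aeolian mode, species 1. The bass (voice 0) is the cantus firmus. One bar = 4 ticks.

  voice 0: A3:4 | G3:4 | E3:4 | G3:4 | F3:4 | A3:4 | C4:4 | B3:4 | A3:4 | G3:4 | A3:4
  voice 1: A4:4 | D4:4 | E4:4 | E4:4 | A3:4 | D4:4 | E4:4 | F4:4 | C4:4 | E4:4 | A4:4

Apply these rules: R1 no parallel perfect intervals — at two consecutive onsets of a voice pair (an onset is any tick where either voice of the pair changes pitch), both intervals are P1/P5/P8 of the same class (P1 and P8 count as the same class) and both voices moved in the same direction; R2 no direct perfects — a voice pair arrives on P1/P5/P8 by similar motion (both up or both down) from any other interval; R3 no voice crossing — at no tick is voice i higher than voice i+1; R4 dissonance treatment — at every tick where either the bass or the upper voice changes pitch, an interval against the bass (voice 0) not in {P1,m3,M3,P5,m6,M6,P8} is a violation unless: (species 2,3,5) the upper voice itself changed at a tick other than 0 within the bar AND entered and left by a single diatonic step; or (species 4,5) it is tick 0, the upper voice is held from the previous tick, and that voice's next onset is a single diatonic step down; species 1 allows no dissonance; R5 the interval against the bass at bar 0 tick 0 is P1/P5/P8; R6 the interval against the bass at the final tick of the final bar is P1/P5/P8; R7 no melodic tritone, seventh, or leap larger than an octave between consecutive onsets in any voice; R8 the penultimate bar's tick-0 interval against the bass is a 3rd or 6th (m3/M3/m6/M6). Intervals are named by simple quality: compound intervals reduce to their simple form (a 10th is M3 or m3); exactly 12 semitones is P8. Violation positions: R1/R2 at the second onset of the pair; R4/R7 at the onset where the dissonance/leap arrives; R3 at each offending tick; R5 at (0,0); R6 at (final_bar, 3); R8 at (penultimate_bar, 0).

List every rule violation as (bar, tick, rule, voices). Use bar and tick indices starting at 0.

bar 0: v0=A3 v1=A4 downbeat P8
bar 1: v0=G3 v1=D4 downbeat P5
bar 2: v0=E3 v1=E4 downbeat P8
bar 3: v0=G3 v1=E4 downbeat M6
bar 4: v0=F3 v1=A3 downbeat M3
bar 5: v0=A3 v1=D4 downbeat P4
bar 6: v0=C4 v1=E4 downbeat M3
bar 7: v0=B3 v1=F4 downbeat TT
bar 8: v0=A3 v1=C4 downbeat m3
bar 9: v0=G3 v1=E4 downbeat M6
bar 10: v0=A3 v1=A4 downbeat P8
  -> R2 @ bar 1 tick 0 v(0, 1): A3/A4 P8 -> G3/D4 P5 similar
  -> R4 @ bar 5 tick 0 v(0, 1): A3/D4 P4 untreated
  -> R4 @ bar 7 tick 0 v(0, 1): B3/F4 TT untreated
  -> R2 @ bar 10 tick 0 v(0, 1): G3/E4 M6 -> A3/A4 P8 similar

(1, 0, R2, (0, 1))
(5, 0, R4, (0, 1))
(7, 0, R4, (0, 1))
(10, 0, R2, (0, 1))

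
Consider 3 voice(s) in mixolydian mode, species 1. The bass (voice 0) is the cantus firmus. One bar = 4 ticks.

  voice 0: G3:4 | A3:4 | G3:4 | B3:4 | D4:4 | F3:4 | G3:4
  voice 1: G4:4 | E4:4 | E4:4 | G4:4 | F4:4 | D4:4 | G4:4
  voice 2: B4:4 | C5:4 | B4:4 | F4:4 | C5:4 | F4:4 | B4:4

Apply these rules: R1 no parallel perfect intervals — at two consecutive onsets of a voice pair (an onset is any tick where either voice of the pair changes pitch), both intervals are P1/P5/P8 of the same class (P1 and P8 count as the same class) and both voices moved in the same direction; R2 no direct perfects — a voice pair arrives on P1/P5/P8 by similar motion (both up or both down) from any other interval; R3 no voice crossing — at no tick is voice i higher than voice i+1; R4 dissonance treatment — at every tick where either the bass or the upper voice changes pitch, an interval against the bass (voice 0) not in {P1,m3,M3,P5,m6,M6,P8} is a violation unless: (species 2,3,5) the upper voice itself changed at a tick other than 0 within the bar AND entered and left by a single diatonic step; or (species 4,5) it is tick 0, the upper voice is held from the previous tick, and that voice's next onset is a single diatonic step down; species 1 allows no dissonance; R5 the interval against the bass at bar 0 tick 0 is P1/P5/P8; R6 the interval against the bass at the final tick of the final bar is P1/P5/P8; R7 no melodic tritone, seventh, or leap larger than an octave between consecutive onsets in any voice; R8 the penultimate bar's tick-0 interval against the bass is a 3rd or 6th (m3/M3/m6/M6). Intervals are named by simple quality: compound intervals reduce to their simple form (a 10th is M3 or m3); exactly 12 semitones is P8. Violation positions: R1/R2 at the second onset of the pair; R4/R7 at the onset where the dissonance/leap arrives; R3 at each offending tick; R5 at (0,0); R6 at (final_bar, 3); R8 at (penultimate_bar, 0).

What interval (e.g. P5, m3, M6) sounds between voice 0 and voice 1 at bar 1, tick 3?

voice 0=A3 voice 1=E4 -> P5

P5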